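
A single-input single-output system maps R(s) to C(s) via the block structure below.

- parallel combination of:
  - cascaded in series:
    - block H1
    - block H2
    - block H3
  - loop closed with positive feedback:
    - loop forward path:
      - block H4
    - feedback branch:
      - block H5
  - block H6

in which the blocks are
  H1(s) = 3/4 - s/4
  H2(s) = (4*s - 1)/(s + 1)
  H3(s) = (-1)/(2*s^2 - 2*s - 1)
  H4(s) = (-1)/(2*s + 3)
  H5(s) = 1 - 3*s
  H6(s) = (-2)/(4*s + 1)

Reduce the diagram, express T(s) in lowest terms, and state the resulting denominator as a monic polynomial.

The answer is s^5 - 15*s^4/4 - 5*s^3/2 + 41*s^2/8 + 27*s/8 + 1/2.

Reasoning:
Step 1. multiply H1, H2, H3 (series) -> (4*s^2 - 13*s + 3)/(8*s^3 - 12*s - 4)
Step 2. feedback reduction of H4, H5 -> 1/(s - 4)
Step 3. combine (H1*H2*H3), [H4/(1-H4*H5)], H6 in parallel -> (32*s^4 - 40*s^3 + 167*s^2 - 109*s - 48)/(32*s^5 - 120*s^4 - 80*s^3 + 164*s^2 + 108*s + 16)
That last expression is T(s), already simplified. Scaling its denominator by 1/32 (the reciprocal of the leading coefficient) yields the monic denominator.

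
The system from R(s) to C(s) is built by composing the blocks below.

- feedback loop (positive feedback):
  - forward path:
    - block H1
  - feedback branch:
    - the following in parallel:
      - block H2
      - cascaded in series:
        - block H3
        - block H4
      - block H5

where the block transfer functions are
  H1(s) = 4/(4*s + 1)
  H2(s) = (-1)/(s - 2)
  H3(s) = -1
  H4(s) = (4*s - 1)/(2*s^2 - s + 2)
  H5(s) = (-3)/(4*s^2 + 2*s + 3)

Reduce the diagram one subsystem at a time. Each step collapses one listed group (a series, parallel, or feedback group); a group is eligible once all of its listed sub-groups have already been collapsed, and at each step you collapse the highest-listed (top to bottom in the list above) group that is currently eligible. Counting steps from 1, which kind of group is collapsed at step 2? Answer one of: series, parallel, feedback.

Step 1 - series reduction of H3, H4
Step 2 - sum the parallel branches H2, (H3*H4), H5
Step 3 - apply the feedback formula to H1, (H2+(H3*H4)+H5)
Step 2 collapses a parallel group.

Answer: parallel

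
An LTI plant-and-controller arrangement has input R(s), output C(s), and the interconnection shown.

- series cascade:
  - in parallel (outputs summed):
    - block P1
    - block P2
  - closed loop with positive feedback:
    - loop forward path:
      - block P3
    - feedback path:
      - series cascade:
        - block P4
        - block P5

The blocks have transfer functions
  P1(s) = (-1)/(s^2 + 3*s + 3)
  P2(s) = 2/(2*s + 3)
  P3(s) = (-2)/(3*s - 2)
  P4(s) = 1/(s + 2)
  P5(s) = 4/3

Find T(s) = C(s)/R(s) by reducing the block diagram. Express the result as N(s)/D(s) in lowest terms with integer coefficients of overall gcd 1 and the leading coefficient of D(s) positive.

Reducing step by step:

Step 1. reduce the parallel group P1, P2 gives (2*s^2 + 4*s + 3)/(2*s^3 + 9*s^2 + 15*s + 9)
Step 2. multiply P4, P5 (series) gives 4/(3*s + 6)
Step 3. feedback reduction of P3, (P4*P5) gives (-6*s - 12)/(9*s^2 + 12*s - 4)
Step 4. series reduction of (P1+P2), [P3/(1-P3*(P4*P5))], which is the overall transfer function T(s) = C(s)/R(s) in lowest terms

Answer: (-12*s^3 - 48*s^2 - 66*s - 36)/(18*s^5 + 105*s^4 + 235*s^3 + 225*s^2 + 48*s - 36)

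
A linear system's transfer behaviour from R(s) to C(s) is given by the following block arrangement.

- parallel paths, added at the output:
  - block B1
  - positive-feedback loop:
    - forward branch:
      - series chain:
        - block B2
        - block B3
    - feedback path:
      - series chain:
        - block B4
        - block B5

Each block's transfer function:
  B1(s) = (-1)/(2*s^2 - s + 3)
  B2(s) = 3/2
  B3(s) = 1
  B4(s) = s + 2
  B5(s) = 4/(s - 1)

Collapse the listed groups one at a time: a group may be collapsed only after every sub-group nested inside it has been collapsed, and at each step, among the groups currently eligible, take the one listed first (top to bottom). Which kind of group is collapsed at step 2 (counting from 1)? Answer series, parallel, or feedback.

The answer is series.

Reasoning:
[1] multiply B2, B3 (series)
[2] reduce the series chain B4, B5
[3] apply the feedback formula to (B2*B3), (B4*B5)
[4] parallel reduction of B1, [(B2*B3)/(1-(B2*B3)*(B4*B5))]
So the answer for step 2 is series.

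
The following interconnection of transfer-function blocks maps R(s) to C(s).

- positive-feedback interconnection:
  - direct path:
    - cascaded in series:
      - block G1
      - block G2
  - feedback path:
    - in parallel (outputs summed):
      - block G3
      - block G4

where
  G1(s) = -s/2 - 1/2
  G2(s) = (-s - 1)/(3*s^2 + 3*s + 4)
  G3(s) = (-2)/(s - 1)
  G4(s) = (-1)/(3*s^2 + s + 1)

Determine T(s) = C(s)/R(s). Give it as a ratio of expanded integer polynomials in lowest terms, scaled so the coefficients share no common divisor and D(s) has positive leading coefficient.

Answer: (3*s^5 + 4*s^4 - s^3 - 3*s^2 - 2*s - 1)/(18*s^5 + 12*s^4 + 27*s^3 - 9*s^2 - s - 7)

Working:
Step 1. cascade G1, G2 = (s^2 + 2*s + 1)/(6*s^2 + 6*s + 8)
Step 2. sum the parallel branches G3, G4 = (-6*s^2 - 3*s - 1)/(3*s^3 - 2*s^2 - 1)
Step 3. reduce the feedback loop with forward (G1*G2) and return (G3+G4), giving the overall T(s)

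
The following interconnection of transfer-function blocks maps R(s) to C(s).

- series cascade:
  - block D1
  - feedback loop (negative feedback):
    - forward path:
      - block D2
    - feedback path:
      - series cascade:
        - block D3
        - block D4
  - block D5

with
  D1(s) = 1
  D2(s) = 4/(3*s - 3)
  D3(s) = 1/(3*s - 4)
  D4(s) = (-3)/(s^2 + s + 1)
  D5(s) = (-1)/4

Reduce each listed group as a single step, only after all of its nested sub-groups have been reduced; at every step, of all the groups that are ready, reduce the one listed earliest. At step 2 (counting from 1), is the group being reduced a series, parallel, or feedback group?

Step 1. cascade D3, D4
Step 2. feedback reduction of D2, (D3*D4)
Step 3. series reduction of D1, [D2/(1+D2*(D3*D4))], D5
So the answer for step 2 is feedback.

Hence the answer: feedback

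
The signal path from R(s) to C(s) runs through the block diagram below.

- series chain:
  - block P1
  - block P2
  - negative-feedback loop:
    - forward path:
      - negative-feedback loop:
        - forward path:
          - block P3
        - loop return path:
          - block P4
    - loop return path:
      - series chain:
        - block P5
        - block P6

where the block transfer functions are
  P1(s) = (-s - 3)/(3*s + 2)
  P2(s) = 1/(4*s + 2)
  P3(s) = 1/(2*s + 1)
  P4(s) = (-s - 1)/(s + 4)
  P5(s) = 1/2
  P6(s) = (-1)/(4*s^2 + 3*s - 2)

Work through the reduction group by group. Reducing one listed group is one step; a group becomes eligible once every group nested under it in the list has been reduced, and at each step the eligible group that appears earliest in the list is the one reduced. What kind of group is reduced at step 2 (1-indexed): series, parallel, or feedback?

1. collapse the loop (P3 forward, P4 return)
2. multiply P5, P6 (series)
3. close the feedback loop around [P3/(1+P3*P4)], (P5*P6)
4. combine P1, P2, [[P3/(1+P3*P4)]/(1+[P3/(1+P3*P4)]*(P5*P6))] in series
Step 2 collapses a series group.

Final answer: series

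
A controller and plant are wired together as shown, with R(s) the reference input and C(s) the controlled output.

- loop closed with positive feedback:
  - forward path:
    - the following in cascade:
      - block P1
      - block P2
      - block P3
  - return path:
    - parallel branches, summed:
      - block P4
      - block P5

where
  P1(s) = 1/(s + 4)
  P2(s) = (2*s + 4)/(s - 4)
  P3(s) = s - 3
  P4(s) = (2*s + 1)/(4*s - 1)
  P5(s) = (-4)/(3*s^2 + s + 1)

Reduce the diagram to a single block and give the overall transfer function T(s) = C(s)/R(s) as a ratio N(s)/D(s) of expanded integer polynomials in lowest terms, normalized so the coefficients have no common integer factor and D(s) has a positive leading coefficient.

Answer: (24*s^5 - 22*s^4 - 140*s^3 - 20*s^2 - 34*s + 12)/(3*s^4 - 81*s^3 + 7*s^2 - 194*s + 76)

Working:
[1] series reduction of P1, P2, P3 gives (2*s^2 - 2*s - 12)/(s^2 - 16)
[2] parallel reduction of P4, P5 gives (6*s^3 + 5*s^2 - 13*s + 5)/(12*s^3 + s^2 + 3*s - 1)
[3] apply the feedback formula to (P1*P2*P3), (P4+P5): this yields T(s), and no further normalization is needed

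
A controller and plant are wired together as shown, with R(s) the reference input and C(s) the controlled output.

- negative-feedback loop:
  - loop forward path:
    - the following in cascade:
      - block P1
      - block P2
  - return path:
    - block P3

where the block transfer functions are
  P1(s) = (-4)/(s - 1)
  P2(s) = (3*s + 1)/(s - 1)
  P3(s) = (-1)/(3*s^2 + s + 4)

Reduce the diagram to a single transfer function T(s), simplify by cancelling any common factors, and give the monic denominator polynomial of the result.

(1) cascade P1, P2 gives (-12*s - 4)/(s^2 - 2*s + 1)
(2) feedback reduction of (P1*P2), P3 gives (-36*s^3 - 24*s^2 - 52*s - 16)/(3*s^4 - 5*s^3 + 5*s^2 + 5*s + 8)
That last expression is T(s), already simplified. Scaling its denominator by 1/3 (the reciprocal of the leading coefficient) yields the monic denominator.

Hence the answer: s^4 - 5*s^3/3 + 5*s^2/3 + 5*s/3 + 8/3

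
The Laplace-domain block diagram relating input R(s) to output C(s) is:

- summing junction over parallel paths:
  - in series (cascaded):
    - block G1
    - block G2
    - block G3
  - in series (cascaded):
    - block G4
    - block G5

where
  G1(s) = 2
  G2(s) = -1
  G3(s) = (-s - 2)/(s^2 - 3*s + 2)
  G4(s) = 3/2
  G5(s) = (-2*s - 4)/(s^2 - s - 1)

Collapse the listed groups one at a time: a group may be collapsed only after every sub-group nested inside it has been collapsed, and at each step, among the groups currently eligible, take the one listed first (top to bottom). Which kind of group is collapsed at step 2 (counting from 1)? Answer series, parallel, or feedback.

Step 1. reduce the series chain G1, G2, G3
Step 2. cascade G4, G5
Step 3. reduce the parallel group (G1*G2*G3), (G4*G5)
At step 2 the group reduced is series.

Therefore the answer is series.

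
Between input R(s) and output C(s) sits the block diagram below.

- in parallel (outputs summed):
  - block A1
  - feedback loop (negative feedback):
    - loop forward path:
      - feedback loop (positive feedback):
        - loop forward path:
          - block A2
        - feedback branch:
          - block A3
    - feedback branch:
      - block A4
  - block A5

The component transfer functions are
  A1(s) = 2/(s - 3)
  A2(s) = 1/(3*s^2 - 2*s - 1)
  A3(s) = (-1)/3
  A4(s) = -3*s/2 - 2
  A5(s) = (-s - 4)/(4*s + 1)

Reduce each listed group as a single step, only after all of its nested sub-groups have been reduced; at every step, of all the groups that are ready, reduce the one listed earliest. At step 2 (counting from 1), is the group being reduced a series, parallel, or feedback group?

Step 1. feedback reduction of A2, A3
Step 2. collapse the loop ([A2/(1-A2*A3)] forward, A4 return)
Step 3. parallel reduction of A1, [[A2/(1-A2*A3)]/(1+[A2/(1-A2*A3)]*A4)], A5
So the answer for step 2 is feedback.

Hence the answer: feedback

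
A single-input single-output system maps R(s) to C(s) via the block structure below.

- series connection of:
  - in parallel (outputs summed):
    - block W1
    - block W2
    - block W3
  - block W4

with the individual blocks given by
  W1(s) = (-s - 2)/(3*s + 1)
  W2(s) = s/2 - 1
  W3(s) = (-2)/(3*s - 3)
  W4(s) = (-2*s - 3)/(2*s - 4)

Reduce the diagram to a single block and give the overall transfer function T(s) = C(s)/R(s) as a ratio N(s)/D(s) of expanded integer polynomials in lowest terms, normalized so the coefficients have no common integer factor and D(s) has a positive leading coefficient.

The answer is (-18*s^4 + 33*s^3 + 108*s^2 - s - 42)/(36*s^3 - 96*s^2 + 36*s + 24).

Reasoning:
(1) parallel reduction of W1, W2, W3 = (9*s^3 - 30*s^2 - 9*s + 14)/(18*s^2 - 12*s - 6)
(2) cascade (W1+W2+W3), W4, giving the overall T(s)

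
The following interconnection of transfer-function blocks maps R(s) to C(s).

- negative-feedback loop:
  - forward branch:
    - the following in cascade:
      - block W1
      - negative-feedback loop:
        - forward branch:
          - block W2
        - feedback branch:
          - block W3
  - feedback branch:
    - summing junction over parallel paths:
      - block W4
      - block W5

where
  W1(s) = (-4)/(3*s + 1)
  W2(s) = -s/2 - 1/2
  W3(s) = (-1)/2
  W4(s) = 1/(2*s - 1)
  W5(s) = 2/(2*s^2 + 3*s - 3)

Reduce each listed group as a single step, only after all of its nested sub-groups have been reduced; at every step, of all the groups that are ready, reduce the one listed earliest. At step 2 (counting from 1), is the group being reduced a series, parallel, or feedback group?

Step 1 - apply the feedback formula to W2, W3
Step 2 - combine W1, [W2/(1+W2*W3)] in series
Step 3 - reduce the parallel group W4, W5
Step 4 - reduce the feedback loop with forward (W1*[W2/(1+W2*W3)]) and return (W4+W5)
Step 2 collapses a series group.

Answer: series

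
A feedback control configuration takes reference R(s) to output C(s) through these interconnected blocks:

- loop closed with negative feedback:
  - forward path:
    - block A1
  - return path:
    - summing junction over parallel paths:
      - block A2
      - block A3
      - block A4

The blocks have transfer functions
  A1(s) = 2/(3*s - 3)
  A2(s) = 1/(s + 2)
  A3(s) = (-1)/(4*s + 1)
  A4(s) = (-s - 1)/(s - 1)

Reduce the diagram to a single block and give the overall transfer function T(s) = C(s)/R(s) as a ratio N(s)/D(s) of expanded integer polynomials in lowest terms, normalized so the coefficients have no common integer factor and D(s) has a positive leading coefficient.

Step 1: combine A2, A3, A4 in parallel, giving (-4*s^3 - 10*s^2 - 15*s - 1)/(4*s^3 + 5*s^2 - 7*s - 2)
Step 2: apply the feedback formula to A1, (A2+A3+A4), giving the overall T(s)

Answer: (8*s^3 + 10*s^2 - 14*s - 4)/(12*s^4 - 5*s^3 - 56*s^2 - 15*s + 4)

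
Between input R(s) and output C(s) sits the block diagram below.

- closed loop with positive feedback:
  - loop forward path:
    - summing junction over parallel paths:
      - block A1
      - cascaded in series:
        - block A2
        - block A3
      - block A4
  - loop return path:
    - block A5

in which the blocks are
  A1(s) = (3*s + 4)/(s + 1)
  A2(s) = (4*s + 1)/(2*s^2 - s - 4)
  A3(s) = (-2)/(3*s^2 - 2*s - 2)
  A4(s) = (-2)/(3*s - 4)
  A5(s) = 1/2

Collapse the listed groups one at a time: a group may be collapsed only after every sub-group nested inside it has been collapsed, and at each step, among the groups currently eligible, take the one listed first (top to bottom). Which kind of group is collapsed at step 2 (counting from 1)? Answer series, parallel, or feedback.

Reducing step by step:

1. multiply A2, A3 (series)
2. sum the parallel branches A1, (A2*A3), A4
3. collapse the loop ((A1+(A2*A3)+A4) forward, A5 return)
Step 2: parallel.

Answer: parallel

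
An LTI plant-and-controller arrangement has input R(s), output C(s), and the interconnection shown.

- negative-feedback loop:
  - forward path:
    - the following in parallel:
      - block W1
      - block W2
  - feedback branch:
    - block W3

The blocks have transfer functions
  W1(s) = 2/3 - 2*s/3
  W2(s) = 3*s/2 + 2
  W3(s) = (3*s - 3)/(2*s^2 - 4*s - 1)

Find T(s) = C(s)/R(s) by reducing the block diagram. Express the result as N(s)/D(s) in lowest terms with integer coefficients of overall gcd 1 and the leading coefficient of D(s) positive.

[1] sum the parallel branches W1, W2 = 5*s/6 + 8/3
[2] feedback reduction of (W1+W2), W3, which is the overall transfer function T(s) = C(s)/R(s) in lowest terms

Final answer: (10*s^3 + 12*s^2 - 69*s - 16)/(27*s^2 + 9*s - 54)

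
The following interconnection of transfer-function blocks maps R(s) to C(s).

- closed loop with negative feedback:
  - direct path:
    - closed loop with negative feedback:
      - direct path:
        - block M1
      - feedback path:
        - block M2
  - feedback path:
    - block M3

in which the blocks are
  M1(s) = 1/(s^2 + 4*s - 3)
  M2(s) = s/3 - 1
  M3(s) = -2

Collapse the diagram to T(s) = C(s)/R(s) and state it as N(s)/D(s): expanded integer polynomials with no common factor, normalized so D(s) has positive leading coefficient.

The answer is 3/(3*s^2 + 13*s - 18).

Reasoning:
[1] feedback reduction of M1, M2: 3/(3*s^2 + 13*s - 12)
[2] close the feedback loop around [M1/(1+M1*M2)], M3; the result is T(s) itself (integer coefficients, no common factor, positive leading denominator coefficient)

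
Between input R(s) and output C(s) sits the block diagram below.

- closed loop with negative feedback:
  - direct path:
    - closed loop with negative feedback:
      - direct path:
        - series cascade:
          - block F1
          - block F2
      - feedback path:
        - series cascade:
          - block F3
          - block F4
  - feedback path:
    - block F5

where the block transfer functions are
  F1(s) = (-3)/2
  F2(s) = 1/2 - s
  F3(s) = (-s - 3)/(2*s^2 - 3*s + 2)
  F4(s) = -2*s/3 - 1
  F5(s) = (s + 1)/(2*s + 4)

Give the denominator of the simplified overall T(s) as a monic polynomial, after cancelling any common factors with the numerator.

First reduce the diagram to T(s).

1. series reduction of F1, F2 = 3*s/2 - 3/4
2. multiply F3, F4 (series) = (2*s^2 + 9*s + 9)/(6*s^2 - 9*s + 6)
3. apply the feedback formula to (F1*F2), (F3*F4) = (12*s^3 - 24*s^2 + 21*s - 6)/(4*s^3 + 24*s^2 - 3*s - 1)
4. reduce the feedback loop with forward [(F1*F2)/(1+(F1*F2)*(F3*F4))] and return F5 = (24*s^4 - 54*s^2 + 72*s - 24)/(20*s^4 + 52*s^3 + 87*s^2 + s - 10)
That last expression is T(s), already simplified. Scaling its denominator by 1/20 (the reciprocal of the leading coefficient) yields the monic denominator.

Answer: s^4 + 13*s^3/5 + 87*s^2/20 + s/20 - 1/2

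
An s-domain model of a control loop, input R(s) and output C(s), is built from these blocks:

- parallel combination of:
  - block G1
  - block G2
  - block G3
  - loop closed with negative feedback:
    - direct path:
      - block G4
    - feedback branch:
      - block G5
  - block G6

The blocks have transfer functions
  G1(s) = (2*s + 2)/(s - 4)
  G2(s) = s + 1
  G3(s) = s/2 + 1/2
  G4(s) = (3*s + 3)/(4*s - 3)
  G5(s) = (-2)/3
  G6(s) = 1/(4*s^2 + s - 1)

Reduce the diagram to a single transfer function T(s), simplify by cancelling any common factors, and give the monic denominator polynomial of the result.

Answer: s^4 - 25*s^3/4 + 65*s^2/8 + 33*s/8 - 5/2

Working:
Step 1: close the feedback loop around G4, G5; result (3*s + 3)/(2*s - 5)
Step 2: reduce the parallel group G1, G2, G3, [G4/(1+G4*G5)], G6; result (24*s^5 - 70*s^4 - 61*s^3 + 78*s^2 - s + 24)/(16*s^4 - 100*s^3 + 130*s^2 + 66*s - 40)
The result of step 2 is T(s) in lowest terms. Its denominator has leading coefficient 16; dividing the denominator through by 16 makes it monic.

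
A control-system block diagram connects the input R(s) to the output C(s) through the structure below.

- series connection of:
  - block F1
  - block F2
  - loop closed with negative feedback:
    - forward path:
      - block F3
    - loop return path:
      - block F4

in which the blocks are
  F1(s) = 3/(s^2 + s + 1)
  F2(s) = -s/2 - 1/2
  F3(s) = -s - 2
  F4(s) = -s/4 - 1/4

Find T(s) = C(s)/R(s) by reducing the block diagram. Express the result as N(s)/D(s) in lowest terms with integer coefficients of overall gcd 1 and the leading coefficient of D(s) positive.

The answer is (6*s^2 + 18*s + 12)/(s^4 + 4*s^3 + 10*s^2 + 9*s + 6).

Reasoning:
1. reduce the feedback loop with forward F3 and return F4 gives (-4*s - 8)/(s^2 + 3*s + 6)
2. combine F1, F2, [F3/(1+F3*F4)] in series, which is the overall transfer function T(s) = C(s)/R(s) in lowest terms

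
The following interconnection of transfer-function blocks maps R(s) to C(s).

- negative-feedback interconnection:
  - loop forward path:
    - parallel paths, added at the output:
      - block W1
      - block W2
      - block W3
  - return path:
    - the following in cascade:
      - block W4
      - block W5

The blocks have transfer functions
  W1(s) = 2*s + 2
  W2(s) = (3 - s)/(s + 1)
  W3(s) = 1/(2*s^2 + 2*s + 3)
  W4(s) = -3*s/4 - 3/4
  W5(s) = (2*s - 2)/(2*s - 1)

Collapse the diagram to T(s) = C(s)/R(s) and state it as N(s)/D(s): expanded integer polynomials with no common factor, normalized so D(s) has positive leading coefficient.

First reduce the diagram to T(s).

[1] combine W1, W2, W3 in parallel; result (4*s^4 + 10*s^3 + 22*s^2 + 20*s + 16)/(2*s^3 + 4*s^2 + 5*s + 3)
[2] series reduction of W4, W5; result (3 - 3*s^2)/(4*s - 2)
[3] feedback reduction of (W1+W2+W3), (W4*W5), giving the overall T(s)

Answer: (-8*s^5 - 16*s^4 - 34*s^3 - 18*s^2 - 12*s + 16)/(6*s^6 + 15*s^5 + 23*s^4 + 9*s^3 - 15*s^2 - 31*s - 21)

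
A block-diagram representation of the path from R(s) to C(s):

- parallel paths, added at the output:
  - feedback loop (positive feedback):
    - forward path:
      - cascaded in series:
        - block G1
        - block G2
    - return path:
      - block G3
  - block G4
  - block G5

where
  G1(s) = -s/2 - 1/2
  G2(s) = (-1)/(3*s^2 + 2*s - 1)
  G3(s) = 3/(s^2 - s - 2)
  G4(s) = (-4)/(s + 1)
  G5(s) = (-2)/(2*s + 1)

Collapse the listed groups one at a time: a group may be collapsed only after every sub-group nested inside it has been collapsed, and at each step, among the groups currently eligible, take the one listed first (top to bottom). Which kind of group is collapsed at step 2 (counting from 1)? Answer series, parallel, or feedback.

(1) reduce the series chain G1, G2
(2) close the feedback loop around (G1*G2), G3
(3) parallel reduction of [(G1*G2)/(1-(G1*G2)*G3)], G4, G5
At step 2 the group reduced is feedback.

Therefore the answer is feedback.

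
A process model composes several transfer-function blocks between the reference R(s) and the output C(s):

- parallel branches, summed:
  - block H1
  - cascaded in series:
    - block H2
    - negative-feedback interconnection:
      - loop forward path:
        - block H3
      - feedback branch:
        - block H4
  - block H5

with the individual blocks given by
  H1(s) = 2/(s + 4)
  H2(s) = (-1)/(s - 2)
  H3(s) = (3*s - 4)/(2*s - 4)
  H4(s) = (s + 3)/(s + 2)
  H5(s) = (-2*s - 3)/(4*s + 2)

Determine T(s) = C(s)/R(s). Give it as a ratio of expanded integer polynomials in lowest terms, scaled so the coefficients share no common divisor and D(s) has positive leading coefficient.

The answer is (-10*s^5 - 17*s^4 - 27*s^3 + 22*s^2 + 248*s - 256)/(20*s^5 + 70*s^4 - 170*s^3 - 420*s^2 + 480*s + 320).

Reasoning:
(1) reduce the feedback loop with forward H3 and return H4, giving (3*s^2 + 2*s - 8)/(5*s^2 + 5*s - 20)
(2) combine H2, [H3/(1+H3*H4)] in series, giving (-3*s^2 - 2*s + 8)/(5*s^3 - 5*s^2 - 30*s + 40)
(3) reduce the parallel group H1, (H2*[H3/(1+H3*H4)]), H5: this yields T(s), and no further normalization is needed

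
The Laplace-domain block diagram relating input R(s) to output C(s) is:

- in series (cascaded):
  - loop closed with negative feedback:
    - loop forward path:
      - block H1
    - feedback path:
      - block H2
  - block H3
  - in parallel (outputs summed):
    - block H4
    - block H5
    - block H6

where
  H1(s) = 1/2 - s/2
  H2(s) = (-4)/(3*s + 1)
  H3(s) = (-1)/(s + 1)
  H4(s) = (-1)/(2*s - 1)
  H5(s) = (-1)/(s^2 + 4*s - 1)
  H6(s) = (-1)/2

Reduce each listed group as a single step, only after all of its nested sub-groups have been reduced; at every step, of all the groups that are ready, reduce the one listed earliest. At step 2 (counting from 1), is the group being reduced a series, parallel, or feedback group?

Answer: parallel

Working:
Step 1 - close the feedback loop around H1, H2
Step 2 - combine H4, H5, H6 in parallel
Step 3 - cascade [H1/(1+H1*H2)], H3, (H4+H5+H6)
At step 2 the group reduced is parallel.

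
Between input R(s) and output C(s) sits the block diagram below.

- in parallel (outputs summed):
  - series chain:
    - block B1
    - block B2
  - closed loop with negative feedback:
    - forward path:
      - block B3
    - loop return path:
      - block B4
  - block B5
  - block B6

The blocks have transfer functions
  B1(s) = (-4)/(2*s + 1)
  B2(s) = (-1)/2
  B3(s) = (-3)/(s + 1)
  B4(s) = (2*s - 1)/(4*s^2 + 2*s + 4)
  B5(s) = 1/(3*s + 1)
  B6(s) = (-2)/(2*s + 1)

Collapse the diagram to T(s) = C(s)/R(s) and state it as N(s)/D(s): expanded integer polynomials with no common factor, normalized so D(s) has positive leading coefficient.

Reducing step by step:

Step 1: combine B1, B2 in series, giving 2/(2*s + 1)
Step 2: collapse the loop (B3 forward, B4 return), giving (-12*s^2 - 6*s - 12)/(4*s^3 + 6*s^2 + 7)
Step 3: sum the parallel branches (B1*B2), [B3/(1+B3*B4)], B5, B6, giving the overall T(s)

Answer: (-32*s^3 - 24*s^2 - 42*s - 5)/(12*s^4 + 22*s^3 + 6*s^2 + 21*s + 7)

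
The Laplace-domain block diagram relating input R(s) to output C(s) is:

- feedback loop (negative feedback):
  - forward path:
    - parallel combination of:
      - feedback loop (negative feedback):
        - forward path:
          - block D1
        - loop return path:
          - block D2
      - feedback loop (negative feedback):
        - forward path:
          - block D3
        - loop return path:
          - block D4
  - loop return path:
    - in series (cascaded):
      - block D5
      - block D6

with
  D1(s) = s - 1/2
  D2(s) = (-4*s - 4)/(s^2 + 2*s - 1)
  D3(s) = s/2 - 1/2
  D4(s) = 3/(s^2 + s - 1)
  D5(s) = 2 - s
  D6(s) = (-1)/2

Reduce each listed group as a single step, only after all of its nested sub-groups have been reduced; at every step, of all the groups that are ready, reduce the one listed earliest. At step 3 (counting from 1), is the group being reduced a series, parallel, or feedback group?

The answer is parallel.

Reasoning:
(1) feedback reduction of D1, D2
(2) collapse the loop (D3 forward, D4 return)
(3) sum the parallel branches [D1/(1+D1*D2)], [D3/(1+D3*D4)]
(4) reduce the series chain D5, D6
(5) feedback reduction of ([D1/(1+D1*D2)]+[D3/(1+D3*D4)]), (D5*D6)
Step 3: parallel.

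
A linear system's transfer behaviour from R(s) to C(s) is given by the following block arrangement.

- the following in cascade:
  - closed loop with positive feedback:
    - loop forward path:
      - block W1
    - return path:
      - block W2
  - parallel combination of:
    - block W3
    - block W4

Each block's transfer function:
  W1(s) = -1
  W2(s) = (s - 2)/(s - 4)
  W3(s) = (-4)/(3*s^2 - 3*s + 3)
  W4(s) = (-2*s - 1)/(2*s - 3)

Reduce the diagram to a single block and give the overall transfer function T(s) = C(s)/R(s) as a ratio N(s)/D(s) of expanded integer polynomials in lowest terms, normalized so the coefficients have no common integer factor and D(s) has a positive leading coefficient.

(1) close the feedback loop around W1, W2: (4 - s)/(2*s - 6)
(2) sum the parallel branches W3, W4: (-6*s^3 + 3*s^2 - 11*s + 9)/(6*s^3 - 15*s^2 + 15*s - 9)
(3) multiply [W1/(1-W1*W2)], (W3+W4) (series) - this is the overall T(s), already in the required normalized form

Therefore the answer is (6*s^4 - 27*s^3 + 23*s^2 - 53*s + 36)/(12*s^4 - 66*s^3 + 120*s^2 - 108*s + 54).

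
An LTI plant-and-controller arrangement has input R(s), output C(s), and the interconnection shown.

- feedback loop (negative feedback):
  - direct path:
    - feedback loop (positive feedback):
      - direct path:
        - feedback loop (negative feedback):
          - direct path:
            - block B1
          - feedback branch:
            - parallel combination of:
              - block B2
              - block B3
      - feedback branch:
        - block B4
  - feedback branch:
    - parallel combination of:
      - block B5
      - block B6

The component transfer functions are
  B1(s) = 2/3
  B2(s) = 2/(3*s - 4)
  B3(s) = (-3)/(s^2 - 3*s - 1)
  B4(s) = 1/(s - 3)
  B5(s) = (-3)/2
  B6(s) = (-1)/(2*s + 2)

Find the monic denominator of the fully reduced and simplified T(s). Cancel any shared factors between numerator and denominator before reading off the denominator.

[1] sum the parallel branches B2, B3; result (2*s^2 - 15*s + 10)/(3*s^3 - 13*s^2 + 9*s + 4)
[2] collapse the loop (B1 forward, (B2+B3) return); result (6*s^3 - 26*s^2 + 18*s + 8)/(9*s^3 - 35*s^2 - 3*s + 32)
[3] reduce the feedback loop with forward [B1/(1+B1*(B2+B3))] and return B4; result (6*s^4 - 44*s^3 + 96*s^2 - 46*s - 24)/(9*s^4 - 68*s^3 + 128*s^2 + 23*s - 104)
[4] reduce the parallel group B5, B6; result (-3*s - 4)/(2*s + 2)
[5] reduce the feedback loop with forward [[B1/(1+B1*(B2+B3))]/(1-[B1/(1+B1*(B2+B3))]*B4)] and return (B5+B6); result (-6*s^5 + 38*s^4 - 52*s^3 - 50*s^2 + 70*s + 24)/(5*s^4 - 4*s^3 - 28*s^2 - 47*s + 56)
That last expression is T(s), already simplified. Scaling its denominator by 1/5 (the reciprocal of the leading coefficient) yields the monic denominator.

Answer: s^4 - 4*s^3/5 - 28*s^2/5 - 47*s/5 + 56/5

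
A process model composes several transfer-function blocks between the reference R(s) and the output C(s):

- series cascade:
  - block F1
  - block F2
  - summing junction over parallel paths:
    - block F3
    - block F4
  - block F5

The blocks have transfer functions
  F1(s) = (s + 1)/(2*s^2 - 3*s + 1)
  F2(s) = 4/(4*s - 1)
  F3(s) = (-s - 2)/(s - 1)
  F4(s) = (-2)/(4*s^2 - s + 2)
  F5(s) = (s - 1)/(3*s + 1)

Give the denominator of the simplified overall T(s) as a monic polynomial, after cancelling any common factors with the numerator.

The answer is s^6 - 5*s^5/3 + 55*s^4/48 - 59*s^3/96 + s^2/16 + 3*s/32 - 1/48.

Reasoning:
Step 1: parallel reduction of F3, F4; result (-4*s^3 - 7*s^2 - 2*s - 2)/(4*s^3 - 5*s^2 + 3*s - 2)
Step 2: multiply F1, F2, (F3+F4), F5 (series); result (-16*s^4 - 44*s^3 - 36*s^2 - 16*s - 8)/(96*s^6 - 160*s^5 + 110*s^4 - 59*s^3 + 6*s^2 + 9*s - 2)
The result of step 2 is T(s) in lowest terms. Its denominator has leading coefficient 96; dividing the denominator through by 96 makes it monic.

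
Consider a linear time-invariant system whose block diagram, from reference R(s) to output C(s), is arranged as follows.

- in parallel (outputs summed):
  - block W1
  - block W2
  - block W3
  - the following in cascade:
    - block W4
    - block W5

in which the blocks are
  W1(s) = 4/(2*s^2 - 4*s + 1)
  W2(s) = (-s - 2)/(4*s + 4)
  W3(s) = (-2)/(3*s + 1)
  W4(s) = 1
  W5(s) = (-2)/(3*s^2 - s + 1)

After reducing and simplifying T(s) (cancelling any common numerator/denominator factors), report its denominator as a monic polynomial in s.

The answer is s^6 - s^5 - 23*s^4/18 + 7*s^3/18 - 4*s^2/9 - s/18 + 1/18.

Reasoning:
1. cascade W4, W5 -> (-2)/(3*s^2 - s + 1)
2. combine W1, W2, W3, (W4*W5) in parallel -> (-18*s^6 - 48*s^5 + 219*s^4 + 196*s^3 + 102*s^2 + 83*s - 2)/(72*s^6 - 72*s^5 - 92*s^4 + 28*s^3 - 32*s^2 - 4*s + 4)
No further cancellation is possible in the step-2 result, so that is T(s). Its denominator becomes monic after dividing by the leading coefficient 72.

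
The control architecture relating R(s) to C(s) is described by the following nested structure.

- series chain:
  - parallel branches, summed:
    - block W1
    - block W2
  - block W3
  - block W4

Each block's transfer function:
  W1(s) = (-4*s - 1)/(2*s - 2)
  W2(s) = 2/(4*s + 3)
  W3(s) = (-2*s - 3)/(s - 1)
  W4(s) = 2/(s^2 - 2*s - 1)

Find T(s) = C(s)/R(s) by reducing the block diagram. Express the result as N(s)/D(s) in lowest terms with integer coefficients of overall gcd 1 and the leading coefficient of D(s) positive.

Step 1. reduce the parallel group W1, W2 -> (-16*s^2 - 12*s - 7)/(8*s^2 - 2*s - 6)
Step 2. series reduction of (W1+W2), W3, W4, giving the overall T(s)

Answer: (32*s^3 + 72*s^2 + 50*s + 21)/(4*s^5 - 13*s^4 + 4*s^3 + 12*s^2 - 4*s - 3)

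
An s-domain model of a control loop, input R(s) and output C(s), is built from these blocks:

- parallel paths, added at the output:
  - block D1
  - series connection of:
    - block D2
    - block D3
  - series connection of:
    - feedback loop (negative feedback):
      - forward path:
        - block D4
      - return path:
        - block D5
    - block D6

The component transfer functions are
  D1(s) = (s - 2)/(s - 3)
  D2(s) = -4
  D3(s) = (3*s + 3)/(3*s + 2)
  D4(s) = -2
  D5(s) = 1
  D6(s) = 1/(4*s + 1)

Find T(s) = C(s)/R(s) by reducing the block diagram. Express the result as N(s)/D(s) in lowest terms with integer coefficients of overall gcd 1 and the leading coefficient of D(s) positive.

First reduce the diagram to T(s).

Step 1. multiply D2, D3 (series); result (-12*s - 12)/(3*s + 2)
Step 2. close the feedback loop around D4, D5; result 2
Step 3. cascade [D4/(1+D4*D5)], D6; result 2/(4*s + 1)
Step 4. combine D1, (D2*D3), ([D4/(1+D4*D5)]*D6) in parallel, which is the overall transfer function T(s) = C(s)/R(s) in lowest terms

Answer: (-36*s^3 + 77*s^2 + 134*s + 20)/(12*s^3 - 25*s^2 - 31*s - 6)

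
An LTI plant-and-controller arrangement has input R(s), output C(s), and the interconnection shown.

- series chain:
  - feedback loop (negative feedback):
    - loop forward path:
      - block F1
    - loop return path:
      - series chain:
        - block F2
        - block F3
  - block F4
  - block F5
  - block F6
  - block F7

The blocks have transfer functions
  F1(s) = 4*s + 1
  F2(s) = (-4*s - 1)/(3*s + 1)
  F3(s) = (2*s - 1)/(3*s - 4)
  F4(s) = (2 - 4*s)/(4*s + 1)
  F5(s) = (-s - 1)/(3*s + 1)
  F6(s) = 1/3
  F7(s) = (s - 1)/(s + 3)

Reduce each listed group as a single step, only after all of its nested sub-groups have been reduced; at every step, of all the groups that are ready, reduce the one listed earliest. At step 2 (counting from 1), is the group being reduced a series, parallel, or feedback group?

Answer: feedback

Working:
Step 1 - series reduction of F2, F3
Step 2 - reduce the feedback loop with forward F1 and return (F2*F3)
Step 3 - reduce the series chain [F1/(1+F1*(F2*F3))], F4, F5, F6, F7
So the answer for step 2 is feedback.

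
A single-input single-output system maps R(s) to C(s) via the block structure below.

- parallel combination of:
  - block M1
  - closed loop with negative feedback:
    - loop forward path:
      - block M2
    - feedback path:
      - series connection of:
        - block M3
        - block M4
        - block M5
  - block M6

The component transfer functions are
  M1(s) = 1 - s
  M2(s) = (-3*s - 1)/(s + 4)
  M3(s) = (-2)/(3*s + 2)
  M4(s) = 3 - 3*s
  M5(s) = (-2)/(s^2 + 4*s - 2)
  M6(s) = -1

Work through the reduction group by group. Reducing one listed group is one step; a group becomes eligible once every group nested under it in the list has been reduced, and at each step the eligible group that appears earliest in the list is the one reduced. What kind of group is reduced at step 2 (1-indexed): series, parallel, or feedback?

Answer: feedback

Working:
Step 1. cascade M3, M4, M5
Step 2. apply the feedback formula to M2, (M3*M4*M5)
Step 3. parallel reduction of M1, [M2/(1+M2*(M3*M4*M5))], M6
Step 2: feedback.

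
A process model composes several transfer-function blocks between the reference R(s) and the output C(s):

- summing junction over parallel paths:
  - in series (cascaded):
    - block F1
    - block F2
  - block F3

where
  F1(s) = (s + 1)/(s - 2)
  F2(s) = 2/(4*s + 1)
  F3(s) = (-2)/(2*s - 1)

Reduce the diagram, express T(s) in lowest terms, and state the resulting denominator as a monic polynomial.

The answer is s^3 - 9*s^2/4 + 3*s/8 + 1/4.

Reasoning:
Step 1 - multiply F1, F2 (series); result (2*s + 2)/(4*s^2 - 7*s - 2)
Step 2 - sum the parallel branches (F1*F2), F3; result (-4*s^2 + 16*s + 2)/(8*s^3 - 18*s^2 + 3*s + 2)
The result of step 2 is T(s) in lowest terms. Its denominator has leading coefficient 8; dividing the denominator through by 8 makes it monic.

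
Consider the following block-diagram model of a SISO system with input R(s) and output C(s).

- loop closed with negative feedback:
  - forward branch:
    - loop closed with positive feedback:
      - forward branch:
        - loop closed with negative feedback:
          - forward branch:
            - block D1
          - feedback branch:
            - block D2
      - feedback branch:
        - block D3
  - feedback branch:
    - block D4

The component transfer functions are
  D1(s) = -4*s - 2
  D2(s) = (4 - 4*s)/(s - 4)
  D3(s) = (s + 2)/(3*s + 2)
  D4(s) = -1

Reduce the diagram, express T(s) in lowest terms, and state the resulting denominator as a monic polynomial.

Answer: s^3 - 29*s^2/64 - 69*s/32 - 7/8

Working:
Step 1. feedback reduction of D1, D2 gives (-4*s^2 + 14*s + 8)/(16*s^2 - 7*s - 12)
Step 2. feedback reduction of [D1/(1+D1*D2)], D3 gives (-12*s^3 + 34*s^2 + 52*s + 16)/(52*s^3 + 5*s^2 - 86*s - 40)
Step 3. collapse the loop ([[D1/(1+D1*D2)]/(1-[D1/(1+D1*D2)]*D3)] forward, D4 return) gives (-12*s^3 + 34*s^2 + 52*s + 16)/(64*s^3 - 29*s^2 - 138*s - 56)
No further cancellation is possible in the step-3 result, so that is T(s). Its denominator becomes monic after dividing by the leading coefficient 64.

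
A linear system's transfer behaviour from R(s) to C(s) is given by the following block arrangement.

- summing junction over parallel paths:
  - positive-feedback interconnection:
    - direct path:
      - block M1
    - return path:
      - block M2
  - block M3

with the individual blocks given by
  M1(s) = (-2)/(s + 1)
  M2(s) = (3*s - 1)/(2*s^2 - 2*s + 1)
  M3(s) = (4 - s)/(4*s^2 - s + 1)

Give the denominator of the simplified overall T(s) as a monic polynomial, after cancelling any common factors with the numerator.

First reduce the diagram to T(s).

Step 1 - feedback reduction of M1, M2, giving (-4*s^2 + 4*s - 2)/(2*s^3 + 5*s - 1)
Step 2 - combine [M1/(1-M1*M2)], M3 in parallel, giving (-18*s^4 + 28*s^3 - 21*s^2 + 27*s - 6)/(8*s^5 - 2*s^4 + 22*s^3 - 9*s^2 + 6*s - 1)
That last expression is T(s), already simplified. Scaling its denominator by 1/8 (the reciprocal of the leading coefficient) yields the monic denominator.

Answer: s^5 - s^4/4 + 11*s^3/4 - 9*s^2/8 + 3*s/4 - 1/8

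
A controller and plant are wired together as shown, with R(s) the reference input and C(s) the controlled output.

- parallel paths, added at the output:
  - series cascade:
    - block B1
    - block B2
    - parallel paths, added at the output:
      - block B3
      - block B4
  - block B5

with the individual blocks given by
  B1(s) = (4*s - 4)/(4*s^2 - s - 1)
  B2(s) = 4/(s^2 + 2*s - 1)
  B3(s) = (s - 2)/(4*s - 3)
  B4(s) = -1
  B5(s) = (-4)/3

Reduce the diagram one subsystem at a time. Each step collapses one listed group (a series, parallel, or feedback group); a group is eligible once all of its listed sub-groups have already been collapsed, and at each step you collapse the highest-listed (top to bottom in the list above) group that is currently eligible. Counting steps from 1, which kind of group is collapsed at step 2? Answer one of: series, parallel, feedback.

Answer: series

Working:
Step 1 - parallel reduction of B3, B4
Step 2 - combine B1, B2, (B3+B4) in series
Step 3 - sum the parallel branches (B1*B2*(B3+B4)), B5
The group at step 2 is a series group.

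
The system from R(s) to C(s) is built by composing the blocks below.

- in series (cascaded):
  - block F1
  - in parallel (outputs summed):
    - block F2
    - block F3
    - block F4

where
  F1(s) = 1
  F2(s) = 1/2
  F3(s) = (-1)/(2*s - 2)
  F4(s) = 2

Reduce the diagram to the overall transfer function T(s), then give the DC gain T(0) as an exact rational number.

First reduce the diagram to T(s).

(1) parallel reduction of F2, F3, F4 = (5*s - 6)/(2*s - 2)
(2) reduce the series chain F1, (F2+F3+F4) = (5*s - 6)/(2*s - 2)
DC gain: substitute s = 0 into T(s) from step 2: T(0) = -6/(-2) = 3.

Answer: 3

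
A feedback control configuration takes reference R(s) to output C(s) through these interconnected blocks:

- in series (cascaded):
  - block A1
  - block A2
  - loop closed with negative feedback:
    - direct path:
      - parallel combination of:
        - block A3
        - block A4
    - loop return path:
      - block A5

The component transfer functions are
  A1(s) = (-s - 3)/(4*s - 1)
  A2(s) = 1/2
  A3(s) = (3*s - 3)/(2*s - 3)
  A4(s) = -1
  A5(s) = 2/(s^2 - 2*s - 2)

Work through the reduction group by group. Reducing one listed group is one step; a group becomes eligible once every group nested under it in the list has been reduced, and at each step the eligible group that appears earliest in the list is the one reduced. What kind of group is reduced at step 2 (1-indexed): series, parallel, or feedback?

(1) sum the parallel branches A3, A4
(2) reduce the feedback loop with forward (A3+A4) and return A5
(3) cascade A1, A2, [(A3+A4)/(1+(A3+A4)*A5)]
At step 2 the group reduced is feedback.

Therefore the answer is feedback.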